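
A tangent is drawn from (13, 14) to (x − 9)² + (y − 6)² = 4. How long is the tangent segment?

The centre is (9, 6) and r = 2. The square of the distance from P to the centre is 16 + 64 = 80.
By the tangent–radius right angle, tangent length = √(|PO|² − r²) = √76 = 2√19.

2√19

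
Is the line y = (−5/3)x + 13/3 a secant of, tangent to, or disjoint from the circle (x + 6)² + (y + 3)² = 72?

d² = (5·(−6) + 3·(−3) − (13))²/34 = 1352/17; r² = 72.
Since d² > r², the line lies outside the circle.

disjoint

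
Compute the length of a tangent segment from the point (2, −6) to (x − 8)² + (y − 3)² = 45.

Centre (8, 3), r² = 45. |PO|² = (−6)² + (−9)² = 117.
By the tangent–radius right angle, tangent length = √(|PO|² − r²) = √72 = 6√2.

6√2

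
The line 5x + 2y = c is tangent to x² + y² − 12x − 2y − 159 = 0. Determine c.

c = 32 ± 14√29

Tangency holds when the distance from the centre (6, 1) to the line equals the radius 14:
|5·6 + 2·1 − c| / √29 = 14
|c − (32)| = 14√29.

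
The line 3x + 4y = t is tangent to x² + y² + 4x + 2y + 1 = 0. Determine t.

t = −20 or t = 0

Tangency holds when the distance from the centre (−2, −1) to the line equals the radius 2:
|3·(−2) + 4·(−1) − t| / √25 = 2
|t − (−10)| = 2·5, so t = 0 or t = −20.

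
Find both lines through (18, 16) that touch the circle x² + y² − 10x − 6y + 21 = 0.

A line y − (16) = m(x − (18)) is tangent when its distance from (5, 3) is √13:
(−13m − (−13))² = 13(m² + 1)
6m² − 13m + 6 = 0, so m = 3/2 or m = 2/3.
With m = 3/2: 3x − 2y = 22. With m = 2/3: 2x − 3y = −12.

3x − 2y = 22 and 2x − 3y = −12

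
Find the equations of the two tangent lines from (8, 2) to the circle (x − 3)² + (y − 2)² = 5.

Write the tangent as mx − y + (2 − m·(8)) = 0 and set its distance from the centre to √5:
[m·(−5) − (0)]² = 5(m² + 1)
4m² − 1 = 0, so m = −1/2 or m = 1/2.
With m = −1/2: x + 2y = 12. With m = 1/2: x − 2y = 4.

x + 2y = 12 and x − 2y = 4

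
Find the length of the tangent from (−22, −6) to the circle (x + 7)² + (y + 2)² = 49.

With centre O = (−7, −2), |OP|² = 241 and r² = 49.
The tangent meets the radius at right angles, so tangent² = |PO|² − r² = 241 − 49 = 192.

8√3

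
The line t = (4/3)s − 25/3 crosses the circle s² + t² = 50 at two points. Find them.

(1, −7) and (7, 1)

Express t = (−25 + 4s)/3 and substitute into the circle:
25s² − 200s + 175 = 0  ⟹  s² − 8s + 7 = 0
s = 7 or s = 1, giving (7, 1) and (1, −7).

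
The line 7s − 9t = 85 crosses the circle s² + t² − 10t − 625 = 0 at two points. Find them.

Express t = (−85 + 7s)/9 and substitute into the circle:
130s² − 1820s − 35750 = 0  ⟹  s² − 14s − 275 = 0
s = 25 or s = −11, giving (25, 10) and (−11, −18).

(−11, −18) and (25, 10)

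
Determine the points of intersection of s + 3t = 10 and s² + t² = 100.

Express t = (10 − s)/3 and substitute into the circle:
10s² − 20s − 800 = 0  ⟹  s² − 2s − 80 = 0
s = 10 or s = −8, giving (10, 0) and (−8, 6).

(−8, 6) and (10, 0)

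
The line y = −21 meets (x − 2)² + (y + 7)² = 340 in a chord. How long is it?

Centre (2, −7), r² = 340. Perpendicular distance d from centre to line = |14| / √1 = 14.
Chord = 2√(r² − d²) = 2·√(144) = 24.

24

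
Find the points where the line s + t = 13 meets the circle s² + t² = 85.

(6, 7) and (7, 6)

From the line, t = −s + 13. Substituting:
2s² − 26s + 84 = 0  ⟹  s² − 13s + 42 = 0
s = 7 or s = 6, giving (7, 6) and (6, 7).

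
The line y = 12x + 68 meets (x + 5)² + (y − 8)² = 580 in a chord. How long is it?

Express y = 12x + 68 and substitute into the circle:
145x² + 1450x + 3045 = 0  ⟹  x² + 10x + 21 = 0
x = −3 or x = −7, giving (−3, 32) and (−7, −16).
|(−3, 32) − (−7, −16)| = √((4)² + (48)²) = 4√145.

4√145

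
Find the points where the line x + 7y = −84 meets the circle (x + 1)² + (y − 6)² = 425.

(−14, −10) and (7, −13)

Express y = (−84 − x)/7 and substitute into the circle:
50x² + 350x − 4900 = 0  ⟹  x² + 7x − 98 = 0
x = 7 or x = −14, giving (7, −13) and (−14, −10).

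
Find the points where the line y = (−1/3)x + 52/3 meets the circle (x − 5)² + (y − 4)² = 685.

(−14, 22) and (31, 7)

Substitute y = (52 − x)/3:
10x² − 170x − 4340 = 0  ⟹  x² − 17x − 434 = 0
x = 31 or x = −14, giving (31, 7) and (−14, 22).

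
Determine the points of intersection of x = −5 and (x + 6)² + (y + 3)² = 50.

The line gives x = −5. Substituting into the circle:
y² + 6y − 40 = 0
y = 4 or y = −10, giving (−5, 4) and (−5, −10).

(−5, −10) and (−5, 4)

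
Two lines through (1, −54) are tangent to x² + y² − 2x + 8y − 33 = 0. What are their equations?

A line y − (−54) = m(x − (1)) is tangent when its distance from (1, −4) is 5√2:
(0m − (50))² = 50(m² + 1)
m² − 49 = 0, so m = 7 or m = −7.
With m = 7: 7x − y = 61. With m = −7: 7x + y = −47.

7x − y = 61 and 7x + y = −47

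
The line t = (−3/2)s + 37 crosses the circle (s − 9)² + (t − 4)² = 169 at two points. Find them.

(14, 16) and (22, 4)

Express t = (74 − 3s)/2 and substitute into the circle:
13s² − 468s + 4004 = 0  ⟹  s² − 36s + 308 = 0
s = 22 or s = 14, giving (22, 4) and (14, 16).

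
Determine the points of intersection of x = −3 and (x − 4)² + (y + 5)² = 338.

The line gives x = −3. Substituting into the circle:
y² + 10y − 264 = 0
y = 12 or y = −22, giving (−3, 12) and (−3, −22).

(−3, −22) and (−3, 12)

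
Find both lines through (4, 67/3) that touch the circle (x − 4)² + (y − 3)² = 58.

A line y − (67/3) = m(x − (4)) is tangent when its distance from (4, 3) is √58:
(0m − (−58/3))² = 58(m² + 1)
9m² − 49 = 0, so m = 7/3 or m = −7/3.
With m = 7/3: 7x − 3y = −39. With m = −7/3: 7x + 3y = 95.

7x − 3y = −39 and 7x + 3y = 95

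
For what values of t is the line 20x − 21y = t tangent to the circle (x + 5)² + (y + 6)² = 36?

Tangency holds when the distance from the centre (−5, −6) to the line equals the radius 6:
|20·(−5) − 21·(−6) − t| / √841 = 6
|t − (26)| = 6·29, so t = 200 or t = −148.

t = −148 or t = 200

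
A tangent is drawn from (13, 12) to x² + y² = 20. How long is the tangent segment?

√293

Centre (0, 0), r² = 20. |PO|² = (13)² + (12)² = 313.
The tangent meets the radius at right angles, so tangent² = |PO|² − r² = 313 − 20 = 293.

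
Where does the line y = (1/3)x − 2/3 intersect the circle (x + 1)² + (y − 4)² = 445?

Express y = (−2 + x)/3 and substitute into the circle:
10x² − 10x − 3800 = 0  ⟹  x² − x − 380 = 0
x = 20 or x = −19, giving (20, 6) and (−19, −7).

(−19, −7) and (20, 6)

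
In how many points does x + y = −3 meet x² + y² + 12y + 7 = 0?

Centre (0, −6), r² = 29. Distance² from centre to line = (−3)²/2 = 9/2.
Since d² < r², the line cuts the circle twice.

2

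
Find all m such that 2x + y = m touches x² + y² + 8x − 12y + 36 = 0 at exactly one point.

Tangency holds when the distance from the centre (−4, 6) to the line equals the radius 4:
|2·(−4) + 1·6 − m| / √5 = 4
|m − (−2)| = 4√5.

m = −2 ± 4√5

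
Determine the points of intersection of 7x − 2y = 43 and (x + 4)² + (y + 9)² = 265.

From the line, y = (−43 + 7x)/2. Substituting:
53x² − 318x − 371 = 0  ⟹  x² − 6x − 7 = 0
x = 7 or x = −1, giving (7, 3) and (−1, −25).

(−1, −25) and (7, 3)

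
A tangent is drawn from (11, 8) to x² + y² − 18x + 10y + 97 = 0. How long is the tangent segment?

2√41

Centre (9, −5), r² = 9. |PO|² = (2)² + (13)² = 173.
The tangent meets the radius at right angles, so tangent² = |PO|² − r² = 173 − 9 = 164.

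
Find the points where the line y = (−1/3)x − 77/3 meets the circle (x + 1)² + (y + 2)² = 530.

From the line, y = (−77 − x)/3. Substituting:
10x² + 160x + 280 = 0  ⟹  x² + 16x + 28 = 0
x = −2 or x = −14, giving (−2, −25) and (−14, −21).

(−14, −21) and (−2, −25)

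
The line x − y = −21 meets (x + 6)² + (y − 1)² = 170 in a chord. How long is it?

12√2

Express y = x + 21 and substitute into the circle:
2x² + 52x + 266 = 0  ⟹  x² + 26x + 133 = 0
x = −7 or x = −19, giving (−7, 14) and (−19, 2).
|(−7, 14) − (−19, 2)| = √((12)² + (12)²) = 12√2.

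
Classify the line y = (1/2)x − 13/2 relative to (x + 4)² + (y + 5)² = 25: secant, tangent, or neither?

secant

d² = (1·(−4) − 2·(−5) − (13))²/5 = 49/5; r² = 25.
Since d² < r², the line cuts the circle twice.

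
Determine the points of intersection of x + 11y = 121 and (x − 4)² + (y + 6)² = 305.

(0, 11) and (11, 10)

Express y = (121 − x)/11 and substitute into the circle:
122x² − 1342x = 0  ⟹  x² − 11x = 0
x = 11 or x = 0, giving (11, 10) and (0, 11).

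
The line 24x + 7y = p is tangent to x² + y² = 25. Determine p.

p = −125 or p = 125

The line touches the circle iff its distance from (0, 0) is 5:
|24·0 + 7·0 − p| / √625 = 5
|p| = 5·25, so p = 125 or p = −125.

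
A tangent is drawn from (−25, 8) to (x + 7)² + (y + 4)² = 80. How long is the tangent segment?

2√97

With centre O = (−7, −4), |OP|² = 468 and r² = 80.
Power of the point: PT² = |PO|² − r² = 388, so PT = 2√97.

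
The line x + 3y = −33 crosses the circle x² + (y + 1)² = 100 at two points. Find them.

(−6, −9) and (0, −11)

Substitute y = (−33 − x)/3:
10x² + 60x = 0  ⟹  x² + 6x = 0
x = 0 or x = −6, giving (0, −11) and (−6, −9).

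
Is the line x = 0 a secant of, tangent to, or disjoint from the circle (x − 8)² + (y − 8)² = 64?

d² = (1·8 + 0·8 − (0))² = 64; r² = 64.
Since d² = r², the line is tangent.

tangent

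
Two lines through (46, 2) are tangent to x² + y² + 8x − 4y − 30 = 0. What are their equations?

x − 7y = 32 and x + 7y = 60

A line y − (2) = m(x − (46)) is tangent when its distance from (−4, 2) is 5√2:
[m·(−50) − (0)]² = 50(m² + 1)
49m² − 1 = 0, so m = 1/7 or m = −1/7.
With m = 1/7: x − 7y = 32. With m = −1/7: x + 7y = 60.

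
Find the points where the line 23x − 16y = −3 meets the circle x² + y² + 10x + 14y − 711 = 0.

Express y = (3 + 23x)/16 and substitute into the circle:
785x² + 7850x − 181335 = 0  ⟹  x² + 10x − 231 = 0
x = 11 or x = −21, giving (11, 16) and (−21, −30).

(−21, −30) and (11, 16)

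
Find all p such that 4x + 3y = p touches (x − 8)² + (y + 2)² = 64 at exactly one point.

Tangency holds when the distance from the centre (8, −2) to the line equals the radius 8:
|4·8 + 3·(−2) − p| / √25 = 8
|p − (26)| = 8·5, so p = 66 or p = −14.

p = −14 or p = 66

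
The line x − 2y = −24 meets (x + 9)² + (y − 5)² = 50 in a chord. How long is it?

6√5

Express y = (24 + x)/2 and substitute into the circle:
5x² + 100x + 320 = 0  ⟹  x² + 20x + 64 = 0
x = −4 or x = −16, giving (−4, 10) and (−16, 4).
|(−4, 10) − (−16, 4)| = √((12)² + (6)²) = 6√5.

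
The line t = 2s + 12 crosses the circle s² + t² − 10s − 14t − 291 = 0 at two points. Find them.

Substitute t = 2s + 12:
5s² + 10s − 315 = 0  ⟹  s² + 2s − 63 = 0
s = 7 or s = −9, giving (7, 26) and (−9, −6).

(−9, −6) and (7, 26)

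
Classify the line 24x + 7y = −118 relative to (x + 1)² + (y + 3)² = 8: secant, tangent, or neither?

neither

Substituting the line into the circle gives 625x² + 4754x + 9066 = 0.
Discriminant = (4754)² − 4·625·(9066) = −64484 < 0.
No real roots: the line does not meet the circle.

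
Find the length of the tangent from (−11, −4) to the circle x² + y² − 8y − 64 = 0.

With centre O = (0, 4), |OP|² = 185 and r² = 80.
The tangent meets the radius at right angles, so tangent² = |PO|² − r² = 185 − 80 = 105.

√105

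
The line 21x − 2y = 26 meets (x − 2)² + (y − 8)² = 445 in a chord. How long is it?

2√445

From the line, y = (−26 + 21x)/2. Substituting:
445x² − 1780x = 0  ⟹  x² − 4x = 0
x = 4 or x = 0, giving (4, 29) and (0, −13).
Chord length = distance between (4, 29) and (0, −13) = √1780 = 2√445.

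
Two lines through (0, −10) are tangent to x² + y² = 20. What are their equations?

Write the tangent as mx − y + (−10 − m·(0)) = 0 and set its distance from the centre to 2√5:
[m·(0) − (10)]² = 20(m² + 1)
m² − 4 = 0, so m = 2 or m = −2.
Through (0, −10) these give 2x − y = 10 and 2x + y = −10.

2x − y = 10 and 2x + y = −10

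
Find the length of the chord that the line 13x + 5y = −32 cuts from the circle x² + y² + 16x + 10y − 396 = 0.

Substitute y = (−32 − 13x)/5:
194x² + 582x − 10476 = 0  ⟹  x² + 3x − 54 = 0
x = 6 or x = −9, giving (6, −22) and (−9, 17).
|(6, −22) − (−9, 17)| = √((15)² + (−39)²) = 3√194.

3√194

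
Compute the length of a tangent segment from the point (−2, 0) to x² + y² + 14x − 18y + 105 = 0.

9

Centre (−7, 9), r² = 25. |PO|² = (5)² + (−9)² = 106.
Power of the point: PT² = |PO|² − r² = 81, so PT = 9.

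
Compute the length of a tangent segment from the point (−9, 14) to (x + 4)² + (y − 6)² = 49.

Centre (−4, 6), r² = 49. |PO|² = (−5)² + (8)² = 89.
The tangent meets the radius at right angles, so tangent² = |PO|² − r² = 89 − 49 = 40.

2√10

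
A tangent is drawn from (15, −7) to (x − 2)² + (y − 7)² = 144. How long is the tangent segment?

The centre is (2, 7) and r = 12. The square of the distance from P to the centre is 169 + 196 = 365.
By the tangent–radius right angle, tangent length = √(|PO|² − r²) = √221.

√221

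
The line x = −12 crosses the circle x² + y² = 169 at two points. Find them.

The line gives x = −12. Substituting into the circle:
y² − 25 = 0
y = 5 or y = −5, giving (−12, 5) and (−12, −5).

(−12, −5) and (−12, 5)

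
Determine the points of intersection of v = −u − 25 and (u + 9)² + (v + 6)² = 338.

(−26, 1) and (−2, −23)

Express v = −u − 25 and substitute into the circle:
2u² + 56u + 104 = 0  ⟹  u² + 28u + 52 = 0
u = −2 or u = −26, giving (−2, −23) and (−26, 1).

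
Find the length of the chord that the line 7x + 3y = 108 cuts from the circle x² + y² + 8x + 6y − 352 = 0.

√58

Express y = (108 − 7x)/3 and substitute into the circle:
58x² − 1566x + 10440 = 0  ⟹  x² − 27x + 180 = 0
x = 15 or x = 12, giving (15, 1) and (12, 8).
|(15, 1) − (12, 8)| = √((3)² + (−7)²) = √58.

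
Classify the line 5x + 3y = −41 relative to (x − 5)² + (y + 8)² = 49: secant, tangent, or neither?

d² = (5·5 + 3·(−8) − (−41))²/34 = 882/17; r² = 49.
Since d² > r², the line lies outside the circle.

neither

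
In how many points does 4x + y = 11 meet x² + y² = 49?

2

Substituting the line into the circle gives 17x² − 88x + 72 = 0.
Discriminant = (−88)² − 4·17·(72) = 2848 > 0.
Two real roots: the line is a secant.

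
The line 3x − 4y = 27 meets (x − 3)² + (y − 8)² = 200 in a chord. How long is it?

The distance from (3, 8) to the line is 50/√25, and r² = 200.
Half the chord is √(r² − d²) = √(100), so the full chord is 20.

20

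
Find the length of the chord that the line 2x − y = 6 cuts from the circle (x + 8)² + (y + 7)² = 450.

From the line, y = 2x − 6. Substituting:
5x² + 20x − 385 = 0  ⟹  x² + 4x − 77 = 0
x = 7 or x = −11, giving (7, 8) and (−11, −28).
Chord length = distance between (7, 8) and (−11, −28) = √1620 = 18√5.

18√5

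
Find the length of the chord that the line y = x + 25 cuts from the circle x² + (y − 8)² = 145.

From the line, y = x + 25. Substituting:
2x² + 34x + 144 = 0  ⟹  x² + 17x + 72 = 0
x = −8 or x = −9, giving (−8, 17) and (−9, 16).
Chord length = distance between (−8, 17) and (−9, 16) = √2 = √2.

√2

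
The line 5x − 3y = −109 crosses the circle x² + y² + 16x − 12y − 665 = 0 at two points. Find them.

From the line, y = (109 + 5x)/3. Substituting:
34x² + 1054x + 1972 = 0  ⟹  x² + 31x + 58 = 0
x = −2 or x = −29, giving (−2, 33) and (−29, −12).

(−29, −12) and (−2, 33)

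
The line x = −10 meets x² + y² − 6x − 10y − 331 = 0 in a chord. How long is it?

28

Centre (3, 5), r² = 365. Perpendicular distance d from centre to line = |13| / √1 = 13.
Chord = 2√(r² − d²) = 2·√(196) = 28.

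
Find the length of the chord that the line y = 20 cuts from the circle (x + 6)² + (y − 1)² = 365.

Substitute y = 20:
x² + 12x + 32 = 0
x = −4 or x = −8, giving (−4, 20) and (−8, 20).
|(−4, 20) − (−8, 20)| = √((4)² + (0)²) = 4.

4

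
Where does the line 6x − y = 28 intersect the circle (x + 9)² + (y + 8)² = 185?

Substitute y = 6x − 28:
37x² − 222x + 296 = 0  ⟹  x² − 6x + 8 = 0
x = 4 or x = 2, giving (4, −4) and (2, −16).

(2, −16) and (4, −4)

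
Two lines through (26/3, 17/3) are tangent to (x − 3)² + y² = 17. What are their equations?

A line y − (17/3) = m(x − (26/3)) is tangent when its distance from (3, 0) is √17:
(−17/3m − (−17/3))² = 17(m² + 1)
4m² − 17m + 4 = 0, so m = 1/4 or m = 4.
With m = 1/4: x − 4y = −14. With m = 4: 4x − y = 29.

x − 4y = −14 and 4x − y = 29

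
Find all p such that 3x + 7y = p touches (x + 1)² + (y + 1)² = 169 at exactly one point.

p = −10 ± 13√58

The line touches the circle iff its distance from (−1, −1) is 13:
|3·(−1) + 7·(−1) − p| / √58 = 13
|p − (−10)| = 13√58.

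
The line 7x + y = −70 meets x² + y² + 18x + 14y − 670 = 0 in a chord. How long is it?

40√2

Express y = −7x − 70 and substitute into the circle:
50x² + 900x + 3250 = 0  ⟹  x² + 18x + 65 = 0
x = −5 or x = −13, giving (−5, −35) and (−13, 21).
Chord length = distance between (−5, −35) and (−13, 21) = √3200 = 40√2.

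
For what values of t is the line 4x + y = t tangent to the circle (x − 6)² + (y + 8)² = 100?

t = 16 ± 10√17

Tangency holds when the distance from the centre (6, −8) to the line equals the radius 10:
|4·6 + 1·(−8) − t| / √17 = 10
|t − (16)| = 10√17.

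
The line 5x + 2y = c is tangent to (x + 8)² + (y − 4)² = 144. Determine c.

c = −32 ± 12√29

The line touches the circle iff its distance from (−8, 4) is 12:
|5·(−8) + 2·4 − c| / √29 = 12
|c − (−32)| = 12√29.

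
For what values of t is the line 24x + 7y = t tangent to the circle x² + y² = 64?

t = −200 or t = 200

Tangency holds when the distance from the centre (0, 0) to the line equals the radius 8:
|24·0 + 7·0 − t| / √625 = 8
|t| = 8·25, so t = 200 or t = −200.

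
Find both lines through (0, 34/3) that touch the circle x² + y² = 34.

5x + 3y = 34 and 5x − 3y = −34

Write the tangent as mx − y + (34/3 − m·(0)) = 0 and set its distance from the centre to √34:
(0m − (−34/3))² = 34(m² + 1)
9m² − 25 = 0, so m = −5/3 or m = 5/3.
Through (0, 34/3) these give 5x + 3y = 34 and 5x − 3y = −34.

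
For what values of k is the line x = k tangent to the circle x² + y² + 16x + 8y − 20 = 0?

Tangency holds when the distance from the centre (−8, −4) to the line equals the radius 10:
|1·(−8) + 0·(−4) − k| / √1 = 10
|k − (−8)| = 10, so k = 2 or k = −18.

k = −18 or k = 2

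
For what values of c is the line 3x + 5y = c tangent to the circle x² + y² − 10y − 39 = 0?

c = 25 ± 8√34

For a tangent, require d(centre, line) = r = 8.
|3·0 + 5·5 − c| / √34 = 8
|c − (25)| = 8√34.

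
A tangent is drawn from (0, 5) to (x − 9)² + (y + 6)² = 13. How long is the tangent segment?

3√21

With centre O = (9, −6), |OP|² = 202 and r² = 13.
Power of the point: PT² = |PO|² − r² = 189, so PT = 3√21.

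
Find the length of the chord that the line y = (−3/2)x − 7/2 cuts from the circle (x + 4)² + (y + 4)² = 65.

4√13

The distance from (−4, −4) to the line is 13/√13, and r² = 65.
Half the chord is √(r² − d²) = √(52), so the full chord is 4√13.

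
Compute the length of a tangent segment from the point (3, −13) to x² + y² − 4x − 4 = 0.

With centre O = (2, 0), |OP|² = 170 and r² = 8.
The tangent meets the radius at right angles, so tangent² = |PO|² − r² = 170 − 8 = 162.

9√2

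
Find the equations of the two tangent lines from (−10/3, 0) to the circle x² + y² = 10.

3x + y = −10 and 3x − y = −10

A line y − (0) = m(x − (−10/3)) is tangent when its distance from (0, 0) is √10:
[m·(10/3) − (0)]² = 10(m² + 1)
m² − 9 = 0, so m = −3 or m = 3.
With m = −3: 3x + y = −10. With m = 3: 3x − y = −10.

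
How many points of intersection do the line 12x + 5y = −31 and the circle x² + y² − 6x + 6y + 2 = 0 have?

1

d² = (12·3 + 5·(−3) − (−31))²/169 = 16; r² = 16.
Since d² = r², the line is tangent.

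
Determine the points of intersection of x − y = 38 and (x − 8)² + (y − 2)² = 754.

Substitute y = x − 38:
2x² − 96x + 910 = 0  ⟹  x² − 48x + 455 = 0
x = 35 or x = 13, giving (35, −3) and (13, −25).

(13, −25) and (35, −3)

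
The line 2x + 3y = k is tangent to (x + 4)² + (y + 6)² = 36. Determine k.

The line touches the circle iff its distance from (−4, −6) is 6:
|2·(−4) + 3·(−6) − k| / √13 = 6
|k − (−26)| = 6√13.

k = −26 ± 6√13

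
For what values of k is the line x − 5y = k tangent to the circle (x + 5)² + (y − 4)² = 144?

The line touches the circle iff its distance from (−5, 4) is 12:
|1·(−5) − 5·4 − k| / √26 = 12
|k − (−25)| = 12√26.

k = −25 ± 12√26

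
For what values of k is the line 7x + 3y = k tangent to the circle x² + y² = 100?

k = ±10√58

The line touches the circle iff its distance from (0, 0) is 10:
|7·0 + 3·0 − k| / √58 = 10
|k| = 10√58.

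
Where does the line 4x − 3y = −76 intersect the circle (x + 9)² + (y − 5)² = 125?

Substitute y = (76 + 4x)/3:
25x² + 650x + 3325 = 0  ⟹  x² + 26x + 133 = 0
x = −7 or x = −19, giving (−7, 16) and (−19, 0).

(−19, 0) and (−7, 16)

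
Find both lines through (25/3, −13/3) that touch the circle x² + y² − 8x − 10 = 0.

x − 5y = 30 and 5x − y = 46

A line y − (−13/3) = m(x − (25/3)) is tangent when its distance from (4, 0) is √26:
(−13/3m − (13/3))² = 26(m² + 1)
5m² − 26m + 5 = 0, so m = 1/5 or m = 5.
With m = 1/5: x − 5y = 30. With m = 5: 5x − y = 46.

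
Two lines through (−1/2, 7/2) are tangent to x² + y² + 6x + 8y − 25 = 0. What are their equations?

x − 7y = −25 and x + y = 3

Write the tangent as mx − y + (7/2 − m·(−1/2)) = 0 and set its distance from the centre to 5√2:
[m·(−5/2) − (−15/2)]² = 50(m² + 1)
7m² + 6m − 1 = 0, so m = 1/7 or m = −1.
Through (−1/2, 7/2) these give x − 7y = −25 and x + y = 3.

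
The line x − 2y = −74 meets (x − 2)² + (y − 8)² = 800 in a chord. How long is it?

From the line, y = (74 + x)/2. Substituting:
5x² + 100x + 180 = 0  ⟹  x² + 20x + 36 = 0
x = −2 or x = −18, giving (−2, 36) and (−18, 28).
Chord length = distance between (−2, 36) and (−18, 28) = √320 = 8√5.

8√5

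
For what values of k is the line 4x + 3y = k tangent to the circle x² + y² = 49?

For a tangent, require d(centre, line) = r = 7.
|4·0 + 3·0 − k| / √25 = 7
|k| = 7·5, so k = 35 or k = −35.

k = −35 or k = 35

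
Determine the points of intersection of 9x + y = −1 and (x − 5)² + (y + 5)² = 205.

Express y = −9x − 1 and substitute into the circle:
82x² − 82x − 164 = 0  ⟹  x² − x − 2 = 0
x = 2 or x = −1, giving (2, −19) and (−1, 8).

(−1, 8) and (2, −19)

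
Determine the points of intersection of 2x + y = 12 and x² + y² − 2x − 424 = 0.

Express y = −2x + 12 and substitute into the circle:
5x² − 50x − 280 = 0  ⟹  x² − 10x − 56 = 0
x = 14 or x = −4, giving (14, −16) and (−4, 20).

(−4, 20) and (14, −16)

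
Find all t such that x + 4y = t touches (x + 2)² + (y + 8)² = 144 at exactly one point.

t = −34 ± 12√17

The line touches the circle iff its distance from (−2, −8) is 12:
|1·(−2) + 4·(−8) − t| / √17 = 12
|t − (−34)| = 12√17.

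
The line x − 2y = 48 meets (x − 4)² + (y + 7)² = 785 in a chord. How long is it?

Centre (4, −7), r² = 785. Perpendicular distance d from centre to line = |−30| / √5 = 30/√5.
Half the chord is √(r² − d²) = √(605), so the full chord is 22√5.

22√5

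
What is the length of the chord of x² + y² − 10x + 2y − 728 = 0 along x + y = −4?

The distance from (5, −1) to the line is 8/√2, and r² = 754.
Chord = 2√(r² − d²) = 2·√(722) = 38√2.

38√2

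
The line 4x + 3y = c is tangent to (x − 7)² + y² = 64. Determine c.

Tangency holds when the distance from the centre (7, 0) to the line equals the radius 8:
|4·7 + 3·0 − c| / √25 = 8
|c − (28)| = 8·5, so c = 68 or c = −12.

c = −12 or c = 68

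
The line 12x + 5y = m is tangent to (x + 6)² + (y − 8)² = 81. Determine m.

m = −149 or m = 85

Tangency holds when the distance from the centre (−6, 8) to the line equals the radius 9:
|12·(−6) + 5·8 − m| / √169 = 9
|m − (−32)| = 9·13, so m = 85 or m = −149.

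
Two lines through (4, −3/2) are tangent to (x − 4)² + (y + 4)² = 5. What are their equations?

Let a tangent through (4, −3/2) have slope m. Its distance from (4, −4) must equal √5:
(0m − (−5/2))² = 5(m² + 1)
4m² − 1 = 0, so m = 1/2 or m = −1/2.
With m = 1/2: x − 2y = 7. With m = −1/2: x + 2y = 1.

x − 2y = 7 and x + 2y = 1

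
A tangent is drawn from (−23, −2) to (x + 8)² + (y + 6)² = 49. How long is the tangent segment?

8√3

The centre is (−8, −6) and r = 7. The square of the distance from P to the centre is 225 + 16 = 241.
The tangent meets the radius at right angles, so tangent² = |PO|² − r² = 241 − 49 = 192.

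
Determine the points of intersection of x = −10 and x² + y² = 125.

(−10, −5) and (−10, 5)

The line gives x = −10. Substituting into the circle:
y² − 25 = 0
y = 5 or y = −5, giving (−10, 5) and (−10, −5).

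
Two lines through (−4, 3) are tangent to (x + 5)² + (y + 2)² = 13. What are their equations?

3x + 2y = −6 and 2x − 3y = −17

A line y − (3) = m(x − (−4)) is tangent when its distance from (−5, −2) is √13:
[m·(−1) − (−5)]² = 13(m² + 1)
6m² + 5m − 6 = 0, so m = −3/2 or m = 2/3.
With m = −3/2: 3x + 2y = −6. With m = 2/3: 2x − 3y = −17.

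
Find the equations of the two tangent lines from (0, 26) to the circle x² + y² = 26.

A line y − (26) = m(x − (0)) is tangent when its distance from (0, 0) is √26:
(0m − (−26))² = 26(m² + 1)
m² − 25 = 0, so m = −5 or m = 5.
Through (0, 26) these give 5x + y = 26 and 5x − y = −26.

5x + y = 26 and 5x − y = −26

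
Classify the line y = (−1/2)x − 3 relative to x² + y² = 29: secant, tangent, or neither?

secant

d² = (1·0 + 2·0 − (−6))²/5 = 36/5; r² = 29.
Since d² < r², the line cuts the circle twice.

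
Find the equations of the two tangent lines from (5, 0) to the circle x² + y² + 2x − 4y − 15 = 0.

Write the tangent as mx − y + (0 − m·(5)) = 0 and set its distance from the centre to 2√5:
(−6m − (2))² = 20(m² + 1)
2m² + 3m − 2 = 0, so m = 1/2 or m = −2.
With m = 1/2: x − 2y = 5. With m = −2: 2x + y = 10.

x − 2y = 5 and 2x + y = 10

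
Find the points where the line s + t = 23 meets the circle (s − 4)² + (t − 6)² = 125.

From the line, t = −s + 23. Substituting:
2s² − 42s + 180 = 0  ⟹  s² − 21s + 90 = 0
s = 15 or s = 6, giving (15, 8) and (6, 17).

(6, 17) and (15, 8)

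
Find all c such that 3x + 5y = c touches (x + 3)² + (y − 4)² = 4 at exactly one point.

For a tangent, require d(centre, line) = r = 2.
|3·(−3) + 5·4 − c| / √34 = 2
|c − (11)| = 2√34.

c = 11 ± 2√34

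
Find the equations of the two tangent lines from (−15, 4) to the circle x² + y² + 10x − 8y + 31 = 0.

Let a tangent through (−15, 4) have slope m. Its distance from (−5, 4) must equal √10:
(10m − (0))² = 10(m² + 1)
9m² − 1 = 0, so m = −1/3 or m = 1/3.
With m = −1/3: x + 3y = −3. With m = 1/3: x − 3y = −27.

x + 3y = −3 and x − 3y = −27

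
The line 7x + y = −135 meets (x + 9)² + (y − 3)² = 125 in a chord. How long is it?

5√2

Substitute y = −7x − 135:
50x² + 1950x + 19000 = 0  ⟹  x² + 39x + 380 = 0
x = −19 or x = −20, giving (−19, −2) and (−20, 5).
|(−19, −2) − (−20, 5)| = √((1)² + (−7)²) = 5√2.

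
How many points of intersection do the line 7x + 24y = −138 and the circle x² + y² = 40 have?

d² = (7·0 + 24·0 − (−138))²/625 = 19044/625; r² = 40.
Since d² < r², the line cuts the circle twice.

2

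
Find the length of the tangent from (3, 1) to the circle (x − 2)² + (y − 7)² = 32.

Centre (2, 7), r² = 32. |PO|² = (1)² + (−6)² = 37.
The tangent meets the radius at right angles, so tangent² = |PO|² − r² = 37 − 32 = 5.

√5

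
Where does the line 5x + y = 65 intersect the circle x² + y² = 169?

Substitute y = −5x + 65:
26x² − 650x + 4056 = 0  ⟹  x² − 25x + 156 = 0
x = 13 or x = 12, giving (13, 0) and (12, 5).

(12, 5) and (13, 0)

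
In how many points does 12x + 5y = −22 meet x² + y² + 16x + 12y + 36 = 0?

1

Centre (−8, −6), r² = 64. Distance² from centre to line = (−104)²/169 = 64.
Since d² = r², the line is tangent.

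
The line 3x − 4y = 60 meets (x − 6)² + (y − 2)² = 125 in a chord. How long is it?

From the line, y = (−60 + 3x)/4. Substituting:
25x² − 600x + 3200 = 0  ⟹  x² − 24x + 128 = 0
x = 16 or x = 8, giving (16, −3) and (8, −9).
|(16, −3) − (8, −9)| = √((8)² + (6)²) = 10.

10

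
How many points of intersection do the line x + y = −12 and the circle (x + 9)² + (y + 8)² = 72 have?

Centre (−9, −8), r² = 72. Distance² from centre to line = (−5)²/2 = 25/2.
Since d² < r², the line cuts the circle twice.

2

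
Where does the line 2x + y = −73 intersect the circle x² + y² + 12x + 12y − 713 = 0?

(−34, −5) and (−22, −29)

Express y = −2x − 73 and substitute into the circle:
5x² + 280x + 3740 = 0  ⟹  x² + 56x + 748 = 0
x = −22 or x = −34, giving (−22, −29) and (−34, −5).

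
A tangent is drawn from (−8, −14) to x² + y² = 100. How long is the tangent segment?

The centre is (0, 0) and r = 10. The square of the distance from P to the centre is 64 + 196 = 260.
The tangent meets the radius at right angles, so tangent² = |PO|² − r² = 260 − 100 = 160.

4√10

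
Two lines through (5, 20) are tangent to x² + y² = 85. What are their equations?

7x − 6y = −85 and 9x + 2y = 85

Let a tangent through (5, 20) have slope m. Its distance from (0, 0) must equal √85:
(−5m − (−20))² = 85(m² + 1)
12m² + 40m − 63 = 0, so m = 7/6 or m = −9/2.
Through (5, 20) these give 7x − 6y = −85 and 9x + 2y = 85.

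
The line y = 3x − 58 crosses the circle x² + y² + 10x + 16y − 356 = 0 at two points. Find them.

Express y = 3x − 58 and substitute into the circle:
10x² − 290x + 2080 = 0  ⟹  x² − 29x + 208 = 0
x = 16 or x = 13, giving (16, −10) and (13, −19).

(13, −19) and (16, −10)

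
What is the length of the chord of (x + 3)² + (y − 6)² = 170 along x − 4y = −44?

From the line, y = (44 + x)/4. Substituting:
17x² + 136x − 2176 = 0  ⟹  x² + 8x − 128 = 0
x = 8 or x = −16, giving (8, 13) and (−16, 7).
Chord length = distance between (8, 13) and (−16, 7) = √612 = 6√17.

6√17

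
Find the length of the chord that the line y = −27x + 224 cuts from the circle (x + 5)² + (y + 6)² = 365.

√730

Substitute y = −27x + 224:
730x² − 12410x + 52560 = 0  ⟹  x² − 17x + 72 = 0
x = 9 or x = 8, giving (9, −19) and (8, 8).
|(9, −19) − (8, 8)| = √((1)² + (−27)²) = √730.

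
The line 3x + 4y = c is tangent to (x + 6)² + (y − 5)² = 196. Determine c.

For a tangent, require d(centre, line) = r = 14.
|3·(−6) + 4·5 − c| / √25 = 14
|c − (2)| = 14·5, so c = 72 or c = −68.

c = −68 or c = 72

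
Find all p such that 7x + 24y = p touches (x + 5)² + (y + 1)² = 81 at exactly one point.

Tangency holds when the distance from the centre (−5, −1) to the line equals the radius 9:
|7·(−5) + 24·(−1) − p| / √625 = 9
|p − (−59)| = 9·25, so p = 166 or p = −284.

p = −284 or p = 166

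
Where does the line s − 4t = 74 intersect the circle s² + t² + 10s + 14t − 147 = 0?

Substitute t = (−74 + s)/4:
17s² + 68s − 1020 = 0  ⟹  s² + 4s − 60 = 0
s = 6 or s = −10, giving (6, −17) and (−10, −21).

(−10, −21) and (6, −17)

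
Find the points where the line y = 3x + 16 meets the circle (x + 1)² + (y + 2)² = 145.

(−9, −11) and (−2, 10)

Express y = 3x + 16 and substitute into the circle:
10x² + 110x + 180 = 0  ⟹  x² + 11x + 18 = 0
x = −2 or x = −9, giving (−2, 10) and (−9, −11).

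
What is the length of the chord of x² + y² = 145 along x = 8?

The distance from (0, 0) to the line is 8, and r² = 145.
Chord = 2√(r² − d²) = 2·√(81) = 18.

18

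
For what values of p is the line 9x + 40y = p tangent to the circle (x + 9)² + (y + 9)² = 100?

p = −851 or p = −31

The line touches the circle iff its distance from (−9, −9) is 10:
|9·(−9) + 40·(−9) − p| / √1681 = 10
|p − (−441)| = 10·41, so p = −31 or p = −851.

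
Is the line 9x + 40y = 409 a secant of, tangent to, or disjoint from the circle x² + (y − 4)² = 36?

disjoint

d² = (9·0 + 40·4 − (409))²/1681 = 62001/1681; r² = 36.
Since d² > r², the line lies outside the circle.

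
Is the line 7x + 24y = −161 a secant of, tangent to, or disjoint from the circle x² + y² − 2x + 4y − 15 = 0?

d² = (7·1 + 24·(−2) − (−161))²/625 = 576/25; r² = 20.
Since d² > r², the line lies outside the circle.

disjoint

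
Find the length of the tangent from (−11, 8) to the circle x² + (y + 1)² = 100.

With centre O = (0, −1), |OP|² = 202 and r² = 100.
The tangent meets the radius at right angles, so tangent² = |PO|² − r² = 202 − 100 = 102.

√102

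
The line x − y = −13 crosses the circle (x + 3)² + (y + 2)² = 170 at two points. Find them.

Express y = x + 13 and substitute into the circle:
2x² + 36x + 64 = 0  ⟹  x² + 18x + 32 = 0
x = −2 or x = −16, giving (−2, 11) and (−16, −3).

(−16, −3) and (−2, 11)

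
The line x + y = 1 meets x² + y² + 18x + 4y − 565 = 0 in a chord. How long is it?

34√2

The distance from (−9, −2) to the line is 12/√2, and r² = 650.
Chord = 2√(r² − d²) = 2·√(578) = 34√2.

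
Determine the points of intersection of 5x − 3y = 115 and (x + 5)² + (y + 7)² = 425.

Express y = (−115 + 5x)/3 and substitute into the circle:
34x² − 850x + 5236 = 0  ⟹  x² − 25x + 154 = 0
x = 14 or x = 11, giving (14, −15) and (11, −20).

(11, −20) and (14, −15)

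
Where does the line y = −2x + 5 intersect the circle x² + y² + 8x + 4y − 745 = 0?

Express y = −2x + 5 and substitute into the circle:
5x² − 20x − 700 = 0  ⟹  x² − 4x − 140 = 0
x = 14 or x = −10, giving (14, −23) and (−10, 25).

(−10, 25) and (14, −23)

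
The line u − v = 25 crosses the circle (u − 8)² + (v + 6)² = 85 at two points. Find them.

From the line, v = u − 25. Substituting:
2u² − 54u + 340 = 0  ⟹  u² − 27u + 170 = 0
u = 17 or u = 10, giving (17, −8) and (10, −15).

(10, −15) and (17, −8)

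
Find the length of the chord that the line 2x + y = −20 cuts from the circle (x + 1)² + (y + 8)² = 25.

Substitute y = −2x − 20:
5x² + 50x + 120 = 0  ⟹  x² + 10x + 24 = 0
x = −4 or x = −6, giving (−4, −12) and (−6, −8).
|(−4, −12) − (−6, −8)| = √((2)² + (−4)²) = 2√5.

2√5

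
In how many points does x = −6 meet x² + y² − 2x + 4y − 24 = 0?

0

Substituting the line into the circle gives y² + 4y + 24 = 0.
Δ = 16 − 96 = −80.
No real roots: the line does not meet the circle.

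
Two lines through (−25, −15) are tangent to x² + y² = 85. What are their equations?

Let a tangent through (−25, −15) have slope m. Its distance from (0, 0) must equal √85:
(25m − (15))² = 85(m² + 1)
54m² − 75m + 14 = 0, so m = 7/6 or m = 2/9.
With m = 7/6: 7x − 6y = −85. With m = 2/9: 2x − 9y = 85.

7x − 6y = −85 and 2x − 9y = 85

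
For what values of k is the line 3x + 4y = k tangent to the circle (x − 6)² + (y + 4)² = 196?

For a tangent, require d(centre, line) = r = 14.
|3·6 + 4·(−4) − k| / √25 = 14
|k − (2)| = 14·5, so k = 72 or k = −68.

k = −68 or k = 72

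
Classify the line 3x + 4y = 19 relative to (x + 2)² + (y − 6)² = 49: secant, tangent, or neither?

Substituting the line into the circle gives 25x² + 94x − 695 = 0.
Δ = 8836 − (−69500) = 78336.
Two real roots: the line is a secant.

secant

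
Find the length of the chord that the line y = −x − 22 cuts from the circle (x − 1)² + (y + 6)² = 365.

The distance from (1, −6) to the line is 17/√2, and r² = 365.
Chord = 2√(r² − d²) = 2·√(441/2) = 21√2.

21√2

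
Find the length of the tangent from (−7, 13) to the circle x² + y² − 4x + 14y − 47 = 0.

With centre O = (2, −7), |OP|² = 481 and r² = 100.
Power of the point: PT² = |PO|² − r² = 381, so PT = √381.

√381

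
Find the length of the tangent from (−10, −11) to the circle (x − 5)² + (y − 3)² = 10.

Centre (5, 3), r² = 10. |PO|² = (−15)² + (−14)² = 421.
Power of the point: PT² = |PO|² − r² = 411, so PT = √411.

√411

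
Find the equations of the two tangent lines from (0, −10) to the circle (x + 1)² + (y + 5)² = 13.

3x − 2y = 20 and 2x + 3y = −30

Write the tangent as mx − y + (−10 − m·(0)) = 0 and set its distance from the centre to √13:
(−1m − (5))² = 13(m² + 1)
6m² − 5m − 6 = 0, so m = 3/2 or m = −2/3.
With m = 3/2: 3x − 2y = 20. With m = −2/3: 2x + 3y = −30.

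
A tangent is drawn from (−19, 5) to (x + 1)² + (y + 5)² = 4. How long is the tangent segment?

2√105

With centre O = (−1, −5), |OP|² = 424 and r² = 4.
By the tangent–radius right angle, tangent length = √(|PO|² − r²) = √420 = 2√105.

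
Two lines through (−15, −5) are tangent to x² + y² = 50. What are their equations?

Let a tangent through (−15, −5) have slope m. Its distance from (0, 0) must equal 5√2:
[m·(15) − (5)]² = 50(m² + 1)
7m² − 6m − 1 = 0, so m = 1 or m = −1/7.
Through (−15, −5) these give x − y = −10 and x + 7y = −50.

x − y = −10 and x + 7y = −50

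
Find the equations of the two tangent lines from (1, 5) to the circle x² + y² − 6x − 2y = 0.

Write the tangent as mx − y + (5 − m·(1)) = 0 and set its distance from the centre to √10:
[m·(2) − (−4)]² = 10(m² + 1)
3m² − 8m − 3 = 0, so m = 3 or m = −1/3.
Through (1, 5) these give 3x − y = −2 and x + 3y = 16.

3x − y = −2 and x + 3y = 16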